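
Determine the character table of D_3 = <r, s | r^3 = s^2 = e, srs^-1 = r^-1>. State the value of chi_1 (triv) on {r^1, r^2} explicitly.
Conjugacy classes: {e} of size 1, {r^1, r^2} of size 2, {s, sr, ..., sr^2} of size 3.
Character table:
  irrep \ class              {e} (size 1)  {r^1, r^2} (size 2)  {s, sr, ..., sr^2} (size 3)
  chi_1 (triv)               1             1                    1                          
  chi_2 (sign: r->1, s->-1)  1             1                    -1                         
  chi_3 (2d, j=1)            2             -1                   0                          

Spot check: chi_1 (triv) on {r^1, r^2} = 1.

Justification: D_3 has order 2*3 = 6 with 3 conjugacy classes, hence 3 irreducibles. Sum of squared dims 1 + 1 + 4 = 6 = |G|. Linear characters come from the abelianisation; the 2-dimensional irreps have character r^k -> 2*cos(2*pi*j*k/3), reflections -> 0.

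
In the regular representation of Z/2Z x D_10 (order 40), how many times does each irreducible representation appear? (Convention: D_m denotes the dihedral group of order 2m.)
Each irreducible V_i of dimension d_i appears with multiplicity d_i, i.e. rho_reg = (direct sum over all irreducibles V_i) d_i V_i. The irreducible dimensions for Z/2Z x D_10 are 1, 1, 1, 1, 1, 1, 1, 1, 2, 2, 2, 2, 2, 2, 2, 2: 8 irreducibles of dimension 1, each with multiplicity 1; 8 irreducibles of dimension 2, each with multiplicity 2. Total dimension 8*1*1 + 8*2*2 = 40 = |G|.

Working: General theorem: in the regular representation of a finite group G, each irreducible appears with multiplicity equal to its dimension. Check: dim(rho_reg) = sum d_i^2 = 1 + 1 + 1 + 1 + 1 + 1 + 1 + 1 + 4 + 4 + 4 + 4 + 4 + 4 + 4 + 4 = 40 = |G|.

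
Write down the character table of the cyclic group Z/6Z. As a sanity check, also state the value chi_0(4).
Character table of Z/6Z (irreps indexed chi_0,...,chi_5 with chi_k(m) = zeta_6^(k*m), zeta_6 = exp(2*pi*i/6)):
  irrep \ class  {0} (size 1)  {1} (size 1)    {2} (size 1)    {3} (size 1)  {4} (size 1)    {5} (size 1)  
  chi_0          1             1               1               1             1               1             
  chi_1          1             exp(I*pi/3)     exp(2*I*pi/3)   -1            exp(-2*I*pi/3)  exp(-I*pi/3)  
  chi_2          1             exp(2*I*pi/3)   exp(-2*I*pi/3)  1             exp(2*I*pi/3)   exp(-2*I*pi/3)
  chi_3          1             -1              1               -1            1               -1            
  chi_4          1             exp(-2*I*pi/3)  exp(2*I*pi/3)   1             exp(-2*I*pi/3)  exp(2*I*pi/3) 
  chi_5          1             exp(-I*pi/3)    exp(-2*I*pi/3)  -1            exp(2*I*pi/3)   exp(I*pi/3)   

Spot check: chi_0(4) = zeta_6^(0*4) = zeta_6^0 = 1.

Argument: Z/6Z is abelian, so all 6 irreducible complex representations are 1-dimensional. They are given by chi_k(m) = zeta_6^(k*m) for k = 0,...,5. Row orthogonality: sum_m chi_k(m) conj(chi_l(m)) = 6 * [k = l].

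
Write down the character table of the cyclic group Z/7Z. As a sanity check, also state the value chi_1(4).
Character table of Z/7Z (irreps indexed chi_0,...,chi_6 with chi_k(m) = zeta_7^(k*m), zeta_7 = exp(2*pi*i/7)):
  irrep \ class  {0} (size 1)  {1} (size 1)    {2} (size 1)    {3} (size 1)    {4} (size 1)    {5} (size 1)    {6} (size 1)  
  chi_0          1             1               1               1               1               1               1             
  chi_1          1             exp(2*I*pi/7)   exp(4*I*pi/7)   exp(6*I*pi/7)   exp(-6*I*pi/7)  exp(-4*I*pi/7)  exp(-2*I*pi/7)
  chi_2          1             exp(4*I*pi/7)   exp(-6*I*pi/7)  exp(-2*I*pi/7)  exp(2*I*pi/7)   exp(6*I*pi/7)   exp(-4*I*pi/7)
  chi_3          1             exp(6*I*pi/7)   exp(-2*I*pi/7)  exp(4*I*pi/7)   exp(-4*I*pi/7)  exp(2*I*pi/7)   exp(-6*I*pi/7)
  chi_4          1             exp(-6*I*pi/7)  exp(2*I*pi/7)   exp(-4*I*pi/7)  exp(4*I*pi/7)   exp(-2*I*pi/7)  exp(6*I*pi/7) 
  chi_5          1             exp(-4*I*pi/7)  exp(6*I*pi/7)   exp(2*I*pi/7)   exp(-2*I*pi/7)  exp(-6*I*pi/7)  exp(4*I*pi/7) 
  chi_6          1             exp(-2*I*pi/7)  exp(-4*I*pi/7)  exp(-6*I*pi/7)  exp(6*I*pi/7)   exp(4*I*pi/7)   exp(2*I*pi/7) 

Spot check: chi_1(4) = zeta_7^(1*4) = zeta_7^4 = exp(-6*I*pi/7).

Justification: Z/7Z is abelian, so all 7 irreducible complex representations are 1-dimensional. They are given by chi_k(m) = zeta_7^(k*m) for k = 0,...,6. Row orthogonality: sum_m chi_k(m) conj(chi_l(m)) = 7 * [k = l].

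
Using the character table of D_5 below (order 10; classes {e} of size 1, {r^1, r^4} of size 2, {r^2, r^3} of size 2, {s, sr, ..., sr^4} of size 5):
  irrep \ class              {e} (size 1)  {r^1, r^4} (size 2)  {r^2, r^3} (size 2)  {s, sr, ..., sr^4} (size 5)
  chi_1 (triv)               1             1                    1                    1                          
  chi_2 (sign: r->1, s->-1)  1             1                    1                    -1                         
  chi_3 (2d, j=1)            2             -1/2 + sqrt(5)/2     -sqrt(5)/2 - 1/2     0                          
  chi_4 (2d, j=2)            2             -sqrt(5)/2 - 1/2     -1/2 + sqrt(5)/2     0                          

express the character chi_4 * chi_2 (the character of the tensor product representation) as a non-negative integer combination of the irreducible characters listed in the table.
chi_4 tensor chi_2 = chi_4 (all other irreducibles have multiplicity 0).

Reasoning: The character of a tensor product is the pointwise product (chi_4 * chi_2)(C) = chi_4(C) * chi_2(C):
  {e}: (2)*(1), {r^1, r^4}: (-sqrt(5)/2 - 1/2)*(1), {r^2, r^3}: (-1/2 + sqrt(5)/2)*(1), {s, sr, ..., sr^4}: (0)*(-1)
so (chi_4 * chi_2) takes values
  {e} -> 2, {r^1, r^4} -> -sqrt(5)/2 - 1/2, {r^2, r^3} -> -1/2 + sqrt(5)/2, {s, sr, ..., sr^4} -> 0.
Now take the inner product of this character with each irreducible chi from the table, <chi_4*chi_2, chi> = (1/10) sum_C |C| (chi_4*chi_2)(C) conj(chi(C)):
  <chi_4*chi_2, chi_1> = (1/10)[1*(2)*conj(1) + 2*(-sqrt(5)/2 - 1/2)*conj(1) + 2*(-1/2 + sqrt(5)/2)*conj(1) + 5*(0)*conj(1)]
      = (1/10)[(2) + (-sqrt(5) - 1) + (-1 + sqrt(5)) + (0)] = 0/10 = 0
  <chi_4*chi_2, chi_2> = (1/10)[1*(2)*conj(1) + 2*(-sqrt(5)/2 - 1/2)*conj(1) + 2*(-1/2 + sqrt(5)/2)*conj(1) + 5*(0)*conj(-1)]
      = (1/10)[(2) + (-sqrt(5) - 1) + (-1 + sqrt(5)) + (0)] = 0/10 = 0
  <chi_4*chi_2, chi_3> = (1/10)[1*(2)*conj(2) + 2*(-sqrt(5)/2 - 1/2)*conj(-1/2 + sqrt(5)/2) + 2*(-1/2 + sqrt(5)/2)*conj(-sqrt(5)/2 - 1/2) + 5*(0)*conj(0)]
      = (1/10)[(4) + (-2) + (-2) + (0)] = 0/10 = 0
  <chi_4*chi_2, chi_4> = (1/10)[1*(2)*conj(2) + 2*(-sqrt(5)/2 - 1/2)*conj(-sqrt(5)/2 - 1/2) + 2*(-1/2 + sqrt(5)/2)*conj(-1/2 + sqrt(5)/2) + 5*(0)*conj(0)]
      = (1/10)[(4) + (sqrt(5) + 3) + (3 - sqrt(5)) + (0)] = 10/10 = 1
Hence the multiplicities are chi_4: 1. Dimension check: dim(chi_4)*dim(chi_2) = 2*1 = 2 and sum (mult * dim) = 1*2 = 2.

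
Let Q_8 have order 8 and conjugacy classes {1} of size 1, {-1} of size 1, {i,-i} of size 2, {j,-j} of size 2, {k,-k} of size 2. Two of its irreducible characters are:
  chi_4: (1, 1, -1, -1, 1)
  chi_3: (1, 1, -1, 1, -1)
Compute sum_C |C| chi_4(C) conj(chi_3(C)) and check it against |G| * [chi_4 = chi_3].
Sum = 0; so <chi_4, chi_3> = 0 (distinct irreducibles are orthogonal).

Justification: Compute term by term over conjugacy classes (|C| * chi_4(C) * conj(chi_3(C))):
  1*(1)*conj(1) + 1*(1)*conj(1) + 2*(-1)*conj(-1) + 2*(-1)*conj(1) + 2*(1)*conj(-1)
  = (1) + (1) + (2) + (-2) + (-2)
  = 0.
Dividing by |G| = 8 gives 0/8 = 0, matching the row-orthogonality relation <chi_4, chi_3> = [chi_4 = chi_3].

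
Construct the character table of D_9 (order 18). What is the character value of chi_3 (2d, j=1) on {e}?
Conjugacy classes: {e} of size 1, {r^1, r^8} of size 2, {r^2, r^7} of size 2, {r^3, r^6} of size 2, {r^4, r^5} of size 2, {s, sr, ..., sr^8} of size 9.
Character table:
  irrep \ class              {e} (size 1)  {r^1, r^8} (size 2)  {r^2, r^7} (size 2)  {r^3, r^6} (size 2)  {r^4, r^5} (size 2)  {s, sr, ..., sr^8} (size 9)
  chi_1 (triv)               1             1                    1                    1                    1                    1                          
  chi_2 (sign: r->1, s->-1)  1             1                    1                    1                    1                    -1                         
  chi_3 (2d, j=1)            2             2*cos(2*pi/9)        2*cos(4*pi/9)        -1                   -2*cos(pi/9)         0                          
  chi_4 (2d, j=2)            2             2*cos(4*pi/9)        -2*cos(pi/9)         -1                   2*cos(2*pi/9)        0                          
  chi_5 (2d, j=3)            2             -1                   -1                   2                    -1                   0                          
  chi_6 (2d, j=4)            2             -2*cos(pi/9)         2*cos(2*pi/9)        -1                   2*cos(4*pi/9)        0                          

Spot check: chi_3 (2d, j=1) on {e} = 2.

Reasoning: D_9 has order 2*9 = 18 with 6 conjugacy classes, hence 6 irreducibles. Sum of squared dims 1 + 1 + 4 + 4 + 4 + 4 = 18 = |G|. Linear characters come from the abelianisation; the 2-dimensional irreps have character r^k -> 2*cos(2*pi*j*k/9), reflections -> 0.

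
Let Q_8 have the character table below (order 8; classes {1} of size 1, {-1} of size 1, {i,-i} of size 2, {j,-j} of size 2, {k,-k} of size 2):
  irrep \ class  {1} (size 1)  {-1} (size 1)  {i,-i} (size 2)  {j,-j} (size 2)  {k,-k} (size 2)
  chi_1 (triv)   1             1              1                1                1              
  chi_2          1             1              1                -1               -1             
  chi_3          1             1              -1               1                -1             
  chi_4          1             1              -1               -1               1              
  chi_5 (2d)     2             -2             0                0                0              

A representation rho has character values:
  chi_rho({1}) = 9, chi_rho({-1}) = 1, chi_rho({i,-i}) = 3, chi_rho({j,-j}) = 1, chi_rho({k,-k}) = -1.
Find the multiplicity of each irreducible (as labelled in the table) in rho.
Multiplicities: chi_1: 2, chi_2: 2, chi_3: 1, chi_4: 0, chi_5: 2.

Working: Use <chi_rho, chi> = (1/|G|) sum_C |C| * chi_rho(C) * conj(chi(C)) with |G| = 8 for each irreducible chi in the table:
  <chi_rho, chi_1> = (1/8)[1*(9)*conj(1) + 1*(1)*conj(1) + 2*(3)*conj(1) + 2*(1)*conj(1) + 2*(-1)*conj(1)]
      = (1/8)[(9) + (1) + (6) + (2) + (-2)] = 16/8 = 2
  <chi_rho, chi_2> = (1/8)[1*(9)*conj(1) + 1*(1)*conj(1) + 2*(3)*conj(1) + 2*(1)*conj(-1) + 2*(-1)*conj(-1)]
      = (1/8)[(9) + (1) + (6) + (-2) + (2)] = 16/8 = 2
  <chi_rho, chi_3> = (1/8)[1*(9)*conj(1) + 1*(1)*conj(1) + 2*(3)*conj(-1) + 2*(1)*conj(1) + 2*(-1)*conj(-1)]
      = (1/8)[(9) + (1) + (-6) + (2) + (2)] = 8/8 = 1
  <chi_rho, chi_4> = (1/8)[1*(9)*conj(1) + 1*(1)*conj(1) + 2*(3)*conj(-1) + 2*(1)*conj(-1) + 2*(-1)*conj(1)]
      = (1/8)[(9) + (1) + (-6) + (-2) + (-2)] = 0/8 = 0
  <chi_rho, chi_5> = (1/8)[1*(9)*conj(2) + 1*(1)*conj(-2) + 2*(3)*conj(0) + 2*(1)*conj(0) + 2*(-1)*conj(0)]
      = (1/8)[(18) + (-2) + (0) + (0) + (0)] = 16/8 = 2
Dimension check: dim(rho) = sum (mult * dim) = 2*1 + 2*1 + 1*1 + 0*1 + 2*2 = 9 = chi_rho(e) = 9.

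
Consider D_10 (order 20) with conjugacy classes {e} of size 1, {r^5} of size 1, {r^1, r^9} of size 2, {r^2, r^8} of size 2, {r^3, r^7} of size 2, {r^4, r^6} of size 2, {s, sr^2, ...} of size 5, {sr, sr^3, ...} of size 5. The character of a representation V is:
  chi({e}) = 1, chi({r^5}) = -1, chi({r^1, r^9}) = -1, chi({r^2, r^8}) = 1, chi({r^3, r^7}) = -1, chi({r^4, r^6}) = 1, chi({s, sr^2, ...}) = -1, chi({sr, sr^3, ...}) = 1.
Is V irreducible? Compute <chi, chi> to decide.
Irreducible: <chi, chi> = 1.

Proof sketch: <chi, chi> = (1/|G|) sum_C |C| * |chi(C)|^2 = (1/20)[1*|1|^2 + 1*|-1|^2 + 2*|-1|^2 + 2*|1|^2 + 2*|-1|^2 + 2*|1|^2 + 5*|-1|^2 + 5*|1|^2]
  = (1/20)[(1) + (1) + (2) + (2) + (2) + (2) + (5) + (5)] = 20/20 = 1.
A character is irreducible iff <chi, chi> = 1, so this representation is irreducible.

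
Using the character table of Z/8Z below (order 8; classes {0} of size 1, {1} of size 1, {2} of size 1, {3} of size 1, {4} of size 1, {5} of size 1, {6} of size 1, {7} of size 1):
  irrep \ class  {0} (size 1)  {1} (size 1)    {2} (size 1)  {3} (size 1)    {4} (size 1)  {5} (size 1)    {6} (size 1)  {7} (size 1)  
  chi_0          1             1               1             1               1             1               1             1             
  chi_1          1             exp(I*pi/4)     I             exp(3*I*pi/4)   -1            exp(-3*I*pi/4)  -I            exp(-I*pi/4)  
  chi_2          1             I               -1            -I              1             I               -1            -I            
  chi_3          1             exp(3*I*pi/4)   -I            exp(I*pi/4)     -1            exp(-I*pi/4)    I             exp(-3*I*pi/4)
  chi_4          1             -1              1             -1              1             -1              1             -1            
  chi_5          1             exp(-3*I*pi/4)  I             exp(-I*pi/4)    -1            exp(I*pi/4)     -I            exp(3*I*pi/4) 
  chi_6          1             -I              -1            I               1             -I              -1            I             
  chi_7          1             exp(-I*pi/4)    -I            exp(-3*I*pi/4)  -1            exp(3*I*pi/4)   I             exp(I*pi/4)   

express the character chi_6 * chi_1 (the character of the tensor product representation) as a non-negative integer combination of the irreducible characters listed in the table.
chi_6 tensor chi_1 = chi_7 (all other irreducibles have multiplicity 0).

Argument: The character of a tensor product is the pointwise product (chi_6 * chi_1)(C) = chi_6(C) * chi_1(C):
  {0}: (1)*(1), {1}: (-I)*(exp(I*pi/4)), {2}: (-1)*(I), {3}: (I)*(exp(3*I*pi/4)), {4}: (1)*(-1), {5}: (-I)*(exp(-3*I*pi/4)), {6}: (-1)*(-I), {7}: (I)*(exp(-I*pi/4))
so (chi_6 * chi_1) takes values
  {0} -> 1, {1} -> -exp(3*I*pi/4), {2} -> -I, {3} -> exp(-3*I*pi/4), {4} -> -1, {5} -> -exp(-I*pi/4), {6} -> I, {7} -> exp(I*pi/4).
Now take the inner product of this character with each irreducible chi from the table, <chi_6*chi_1, chi> = (1/8) sum_C |C| (chi_6*chi_1)(C) conj(chi(C)):
  <chi_6*chi_1, chi_0> = (1/8)[1*(1)*conj(1) + 1*(-exp(3*I*pi/4))*conj(1) + 1*(-I)*conj(1) + 1*(exp(-3*I*pi/4))*conj(1) + 1*(-1)*conj(1) + 1*(-exp(-I*pi/4))*conj(1) + 1*(I)*conj(1) + 1*(exp(I*pi/4))*conj(1)]
      = (1/8)[(1) + (-exp(3*I*pi/4)) + (-I) + (exp(-3*I*pi/4)) + (-1) + (-exp(-I*pi/4)) + (I) + (exp(I*pi/4))] = 0/8 = 0
  <chi_6*chi_1, chi_1> = (1/8)[1*(1)*conj(1) + 1*(-exp(3*I*pi/4))*conj(exp(I*pi/4)) + 1*(-I)*conj(I) + 1*(exp(-3*I*pi/4))*conj(exp(3*I*pi/4)) + 1*(-1)*conj(-1) + 1*(-exp(-I*pi/4))*conj(exp(-3*I*pi/4)) + 1*(I)*conj(-I) + 1*(exp(I*pi/4))*conj(exp(-I*pi/4))]
      = (1/8)[(1) + (-I) + (-1) + (I) + (1) + (-I) + (-1) + (I)] = 0/8 = 0
  <chi_6*chi_1, chi_2> = (1/8)[1*(1)*conj(1) + 1*(-exp(3*I*pi/4))*conj(I) + 1*(-I)*conj(-1) + 1*(exp(-3*I*pi/4))*conj(-I) + 1*(-1)*conj(1) + 1*(-exp(-I*pi/4))*conj(I) + 1*(I)*conj(-1) + 1*(exp(I*pi/4))*conj(-I)]
      = (1/8)[(1) + (exp(-3*I*pi/4)) + (I) + (exp(-I*pi/4)) + (-1) + (exp(I*pi/4)) + (-I) + (exp(3*I*pi/4))] = 0/8 = 0
  <chi_6*chi_1, chi_3> = (1/8)[1*(1)*conj(1) + 1*(-exp(3*I*pi/4))*conj(exp(3*I*pi/4)) + 1*(-I)*conj(-I) + 1*(exp(-3*I*pi/4))*conj(exp(I*pi/4)) + 1*(-1)*conj(-1) + 1*(-exp(-I*pi/4))*conj(exp(-I*pi/4)) + 1*(I)*conj(I) + 1*(exp(I*pi/4))*conj(exp(-3*I*pi/4))]
      = (1/8)[(1) + (-1) + (1) + (-1) + (1) + (-1) + (1) + (-1)] = 0/8 = 0
  <chi_6*chi_1, chi_4> = (1/8)[1*(1)*conj(1) + 1*(-exp(3*I*pi/4))*conj(-1) + 1*(-I)*conj(1) + 1*(exp(-3*I*pi/4))*conj(-1) + 1*(-1)*conj(1) + 1*(-exp(-I*pi/4))*conj(-1) + 1*(I)*conj(1) + 1*(exp(I*pi/4))*conj(-1)]
      = (1/8)[(1) + (exp(3*I*pi/4)) + (-I) + (-exp(-3*I*pi/4)) + (-1) + (exp(-I*pi/4)) + (I) + (-exp(I*pi/4))] = 0/8 = 0
  <chi_6*chi_1, chi_5> = (1/8)[1*(1)*conj(1) + 1*(-exp(3*I*pi/4))*conj(exp(-3*I*pi/4)) + 1*(-I)*conj(I) + 1*(exp(-3*I*pi/4))*conj(exp(-I*pi/4)) + 1*(-1)*conj(-1) + 1*(-exp(-I*pi/4))*conj(exp(I*pi/4)) + 1*(I)*conj(-I) + 1*(exp(I*pi/4))*conj(exp(3*I*pi/4))]
      = (1/8)[(1) + (I) + (-1) + (-I) + (1) + (I) + (-1) + (-I)] = 0/8 = 0
  <chi_6*chi_1, chi_6> = (1/8)[1*(1)*conj(1) + 1*(-exp(3*I*pi/4))*conj(-I) + 1*(-I)*conj(-1) + 1*(exp(-3*I*pi/4))*conj(I) + 1*(-1)*conj(1) + 1*(-exp(-I*pi/4))*conj(-I) + 1*(I)*conj(-1) + 1*(exp(I*pi/4))*conj(I)]
      = (1/8)[(1) + (-exp(-3*I*pi/4)) + (I) + (-exp(-I*pi/4)) + (-1) + (-exp(I*pi/4)) + (-I) + (-exp(3*I*pi/4))] = 0/8 = 0
  <chi_6*chi_1, chi_7> = (1/8)[1*(1)*conj(1) + 1*(-exp(3*I*pi/4))*conj(exp(-I*pi/4)) + 1*(-I)*conj(-I) + 1*(exp(-3*I*pi/4))*conj(exp(-3*I*pi/4)) + 1*(-1)*conj(-1) + 1*(-exp(-I*pi/4))*conj(exp(3*I*pi/4)) + 1*(I)*conj(I) + 1*(exp(I*pi/4))*conj(exp(I*pi/4))]
      = (1/8)[(1) + (1) + (1) + (1) + (1) + (1) + (1) + (1)] = 8/8 = 1
(Exp terms are combined using exp(i*s)*conj(exp(i*t)) = exp(i*(s-t)), and sums of them are collapsed using the identity that for every m > 1 the m distinct m-th roots of unity sum to 0, e.g. 1 + exp(2*I*pi/3) + exp(-2*I*pi/3) = 0.)
Hence the multiplicities are chi_7: 1. Dimension check: dim(chi_6)*dim(chi_1) = 1*1 = 1 and sum (mult * dim) = 1*1 = 1.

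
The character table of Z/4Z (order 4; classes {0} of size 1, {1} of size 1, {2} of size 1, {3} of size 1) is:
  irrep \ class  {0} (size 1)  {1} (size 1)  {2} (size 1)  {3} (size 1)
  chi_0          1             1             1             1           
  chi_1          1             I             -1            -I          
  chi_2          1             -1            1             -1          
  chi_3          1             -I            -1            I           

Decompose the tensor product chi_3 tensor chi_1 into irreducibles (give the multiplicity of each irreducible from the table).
chi_3 tensor chi_1 = chi_0 (all other irreducibles have multiplicity 0).

Derivation: The character of a tensor product is the pointwise product (chi_3 * chi_1)(C) = chi_3(C) * chi_1(C):
  {0}: (1)*(1), {1}: (-I)*(I), {2}: (-1)*(-1), {3}: (I)*(-I)
so (chi_3 * chi_1) takes values
  {0} -> 1, {1} -> 1, {2} -> 1, {3} -> 1.
Now take the inner product of this character with each irreducible chi from the table, <chi_3*chi_1, chi> = (1/4) sum_C |C| (chi_3*chi_1)(C) conj(chi(C)):
  <chi_3*chi_1, chi_0> = (1/4)[1*(1)*conj(1) + 1*(1)*conj(1) + 1*(1)*conj(1) + 1*(1)*conj(1)]
      = (1/4)[(1) + (1) + (1) + (1)] = 4/4 = 1
  <chi_3*chi_1, chi_1> = (1/4)[1*(1)*conj(1) + 1*(1)*conj(I) + 1*(1)*conj(-1) + 1*(1)*conj(-I)]
      = (1/4)[(1) + (-I) + (-1) + (I)] = 0/4 = 0
  <chi_3*chi_1, chi_2> = (1/4)[1*(1)*conj(1) + 1*(1)*conj(-1) + 1*(1)*conj(1) + 1*(1)*conj(-1)]
      = (1/4)[(1) + (-1) + (1) + (-1)] = 0/4 = 0
  <chi_3*chi_1, chi_3> = (1/4)[1*(1)*conj(1) + 1*(1)*conj(-I) + 1*(1)*conj(-1) + 1*(1)*conj(I)]
      = (1/4)[(1) + (I) + (-1) + (-I)] = 0/4 = 0
(Exp terms are combined using exp(i*s)*conj(exp(i*t)) = exp(i*(s-t)), and sums of them are collapsed using the identity that for every m > 1 the m distinct m-th roots of unity sum to 0, e.g. 1 + exp(2*I*pi/3) + exp(-2*I*pi/3) = 0.)
Hence the multiplicities are chi_0: 1. Dimension check: dim(chi_3)*dim(chi_1) = 1*1 = 1 and sum (mult * dim) = 1*1 = 1.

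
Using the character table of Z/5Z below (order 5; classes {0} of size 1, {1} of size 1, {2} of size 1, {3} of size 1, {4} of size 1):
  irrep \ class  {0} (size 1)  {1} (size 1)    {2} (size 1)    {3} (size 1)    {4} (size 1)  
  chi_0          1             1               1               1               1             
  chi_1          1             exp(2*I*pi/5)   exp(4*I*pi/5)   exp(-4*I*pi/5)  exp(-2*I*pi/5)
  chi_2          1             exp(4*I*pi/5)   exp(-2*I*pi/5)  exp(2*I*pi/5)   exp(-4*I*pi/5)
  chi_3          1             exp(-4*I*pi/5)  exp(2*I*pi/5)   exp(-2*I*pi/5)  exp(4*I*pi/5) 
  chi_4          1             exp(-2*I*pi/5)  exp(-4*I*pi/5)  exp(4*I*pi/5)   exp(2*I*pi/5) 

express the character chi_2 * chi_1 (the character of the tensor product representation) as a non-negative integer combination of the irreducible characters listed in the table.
chi_2 tensor chi_1 = chi_3 (all other irreducibles have multiplicity 0).

Justification: The character of a tensor product is the pointwise product (chi_2 * chi_1)(C) = chi_2(C) * chi_1(C):
  {0}: (1)*(1), {1}: (exp(4*I*pi/5))*(exp(2*I*pi/5)), {2}: (exp(-2*I*pi/5))*(exp(4*I*pi/5)), {3}: (exp(2*I*pi/5))*(exp(-4*I*pi/5)), {4}: (exp(-4*I*pi/5))*(exp(-2*I*pi/5))
so (chi_2 * chi_1) takes values
  {0} -> 1, {1} -> exp(-4*I*pi/5), {2} -> exp(2*I*pi/5), {3} -> exp(-2*I*pi/5), {4} -> exp(4*I*pi/5).
Now take the inner product of this character with each irreducible chi from the table, <chi_2*chi_1, chi> = (1/5) sum_C |C| (chi_2*chi_1)(C) conj(chi(C)):
  <chi_2*chi_1, chi_0> = (1/5)[1*(1)*conj(1) + 1*(exp(-4*I*pi/5))*conj(1) + 1*(exp(2*I*pi/5))*conj(1) + 1*(exp(-2*I*pi/5))*conj(1) + 1*(exp(4*I*pi/5))*conj(1)]
      = (1/5)[(1) + (exp(-4*I*pi/5)) + (exp(2*I*pi/5)) + (exp(-2*I*pi/5)) + (exp(4*I*pi/5))] = 0/5 = 0
  <chi_2*chi_1, chi_1> = (1/5)[1*(1)*conj(1) + 1*(exp(-4*I*pi/5))*conj(exp(2*I*pi/5)) + 1*(exp(2*I*pi/5))*conj(exp(4*I*pi/5)) + 1*(exp(-2*I*pi/5))*conj(exp(-4*I*pi/5)) + 1*(exp(4*I*pi/5))*conj(exp(-2*I*pi/5))]
      = (1/5)[(1) + (exp(4*I*pi/5)) + (exp(-2*I*pi/5)) + (exp(2*I*pi/5)) + (exp(-4*I*pi/5))] = 0/5 = 0
  <chi_2*chi_1, chi_2> = (1/5)[1*(1)*conj(1) + 1*(exp(-4*I*pi/5))*conj(exp(4*I*pi/5)) + 1*(exp(2*I*pi/5))*conj(exp(-2*I*pi/5)) + 1*(exp(-2*I*pi/5))*conj(exp(2*I*pi/5)) + 1*(exp(4*I*pi/5))*conj(exp(-4*I*pi/5))]
      = (1/5)[(1) + (exp(2*I*pi/5)) + (exp(4*I*pi/5)) + (exp(-4*I*pi/5)) + (exp(-2*I*pi/5))] = 0/5 = 0
  <chi_2*chi_1, chi_3> = (1/5)[1*(1)*conj(1) + 1*(exp(-4*I*pi/5))*conj(exp(-4*I*pi/5)) + 1*(exp(2*I*pi/5))*conj(exp(2*I*pi/5)) + 1*(exp(-2*I*pi/5))*conj(exp(-2*I*pi/5)) + 1*(exp(4*I*pi/5))*conj(exp(4*I*pi/5))]
      = (1/5)[(1) + (1) + (1) + (1) + (1)] = 5/5 = 1
  <chi_2*chi_1, chi_4> = (1/5)[1*(1)*conj(1) + 1*(exp(-4*I*pi/5))*conj(exp(-2*I*pi/5)) + 1*(exp(2*I*pi/5))*conj(exp(-4*I*pi/5)) + 1*(exp(-2*I*pi/5))*conj(exp(4*I*pi/5)) + 1*(exp(4*I*pi/5))*conj(exp(2*I*pi/5))]
      = (1/5)[(1) + (exp(-2*I*pi/5)) + (exp(-4*I*pi/5)) + (exp(4*I*pi/5)) + (exp(2*I*pi/5))] = 0/5 = 0
(Exp terms are combined using exp(i*s)*conj(exp(i*t)) = exp(i*(s-t)), and sums of them are collapsed using the identity that for every m > 1 the m distinct m-th roots of unity sum to 0, e.g. 1 + exp(2*I*pi/3) + exp(-2*I*pi/3) = 0.)
Hence the multiplicities are chi_3: 1. Dimension check: dim(chi_2)*dim(chi_1) = 1*1 = 1 and sum (mult * dim) = 1*1 = 1.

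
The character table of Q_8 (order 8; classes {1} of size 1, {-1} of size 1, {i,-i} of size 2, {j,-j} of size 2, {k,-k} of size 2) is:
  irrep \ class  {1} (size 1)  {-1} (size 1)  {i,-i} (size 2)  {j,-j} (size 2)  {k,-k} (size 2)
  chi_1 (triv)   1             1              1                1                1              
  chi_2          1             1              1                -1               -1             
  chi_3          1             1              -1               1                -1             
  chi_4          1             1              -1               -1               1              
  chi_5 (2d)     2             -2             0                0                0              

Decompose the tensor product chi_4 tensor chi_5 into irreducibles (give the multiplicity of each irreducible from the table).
chi_4 tensor chi_5 = chi_5 (all other irreducibles have multiplicity 0).

Justification: The character of a tensor product is the pointwise product (chi_4 * chi_5)(C) = chi_4(C) * chi_5(C):
  {1}: (1)*(2), {-1}: (1)*(-2), {i,-i}: (-1)*(0), {j,-j}: (-1)*(0), {k,-k}: (1)*(0)
so (chi_4 * chi_5) takes values
  {1} -> 2, {-1} -> -2, {i,-i} -> 0, {j,-j} -> 0, {k,-k} -> 0.
Now take the inner product of this character with each irreducible chi from the table, <chi_4*chi_5, chi> = (1/8) sum_C |C| (chi_4*chi_5)(C) conj(chi(C)):
  <chi_4*chi_5, chi_1> = (1/8)[1*(2)*conj(1) + 1*(-2)*conj(1) + 2*(0)*conj(1) + 2*(0)*conj(1) + 2*(0)*conj(1)]
      = (1/8)[(2) + (-2) + (0) + (0) + (0)] = 0/8 = 0
  <chi_4*chi_5, chi_2> = (1/8)[1*(2)*conj(1) + 1*(-2)*conj(1) + 2*(0)*conj(1) + 2*(0)*conj(-1) + 2*(0)*conj(-1)]
      = (1/8)[(2) + (-2) + (0) + (0) + (0)] = 0/8 = 0
  <chi_4*chi_5, chi_3> = (1/8)[1*(2)*conj(1) + 1*(-2)*conj(1) + 2*(0)*conj(-1) + 2*(0)*conj(1) + 2*(0)*conj(-1)]
      = (1/8)[(2) + (-2) + (0) + (0) + (0)] = 0/8 = 0
  <chi_4*chi_5, chi_4> = (1/8)[1*(2)*conj(1) + 1*(-2)*conj(1) + 2*(0)*conj(-1) + 2*(0)*conj(-1) + 2*(0)*conj(1)]
      = (1/8)[(2) + (-2) + (0) + (0) + (0)] = 0/8 = 0
  <chi_4*chi_5, chi_5> = (1/8)[1*(2)*conj(2) + 1*(-2)*conj(-2) + 2*(0)*conj(0) + 2*(0)*conj(0) + 2*(0)*conj(0)]
      = (1/8)[(4) + (4) + (0) + (0) + (0)] = 8/8 = 1
Hence the multiplicities are chi_5: 1. Dimension check: dim(chi_4)*dim(chi_5) = 1*2 = 2 and sum (mult * dim) = 1*2 = 2.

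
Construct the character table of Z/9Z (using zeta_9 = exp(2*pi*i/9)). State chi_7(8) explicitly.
Character table of Z/9Z (irreps indexed chi_0,...,chi_8 with chi_k(m) = zeta_9^(k*m), zeta_9 = exp(2*pi*i/9)):
  irrep \ class  {0} (size 1)  {1} (size 1)    {2} (size 1)    {3} (size 1)    {4} (size 1)    {5} (size 1)    {6} (size 1)    {7} (size 1)    {8} (size 1)  
  chi_0          1             1               1               1               1               1               1               1               1             
  chi_1          1             exp(2*I*pi/9)   exp(4*I*pi/9)   exp(2*I*pi/3)   exp(8*I*pi/9)   exp(-8*I*pi/9)  exp(-2*I*pi/3)  exp(-4*I*pi/9)  exp(-2*I*pi/9)
  chi_2          1             exp(4*I*pi/9)   exp(8*I*pi/9)   exp(-2*I*pi/3)  exp(-2*I*pi/9)  exp(2*I*pi/9)   exp(2*I*pi/3)   exp(-8*I*pi/9)  exp(-4*I*pi/9)
  chi_3          1             exp(2*I*pi/3)   exp(-2*I*pi/3)  1               exp(2*I*pi/3)   exp(-2*I*pi/3)  1               exp(2*I*pi/3)   exp(-2*I*pi/3)
  chi_4          1             exp(8*I*pi/9)   exp(-2*I*pi/9)  exp(2*I*pi/3)   exp(-4*I*pi/9)  exp(4*I*pi/9)   exp(-2*I*pi/3)  exp(2*I*pi/9)   exp(-8*I*pi/9)
  chi_5          1             exp(-8*I*pi/9)  exp(2*I*pi/9)   exp(-2*I*pi/3)  exp(4*I*pi/9)   exp(-4*I*pi/9)  exp(2*I*pi/3)   exp(-2*I*pi/9)  exp(8*I*pi/9) 
  chi_6          1             exp(-2*I*pi/3)  exp(2*I*pi/3)   1               exp(-2*I*pi/3)  exp(2*I*pi/3)   1               exp(-2*I*pi/3)  exp(2*I*pi/3) 
  chi_7          1             exp(-4*I*pi/9)  exp(-8*I*pi/9)  exp(2*I*pi/3)   exp(2*I*pi/9)   exp(-2*I*pi/9)  exp(-2*I*pi/3)  exp(8*I*pi/9)   exp(4*I*pi/9) 
  chi_8          1             exp(-2*I*pi/9)  exp(-4*I*pi/9)  exp(-2*I*pi/3)  exp(-8*I*pi/9)  exp(8*I*pi/9)   exp(2*I*pi/3)   exp(4*I*pi/9)   exp(2*I*pi/9) 

Spot check: chi_7(8) = zeta_9^(7*8) = zeta_9^56 = exp(4*I*pi/9).

Working: Z/9Z is abelian, so all 9 irreducible complex representations are 1-dimensional. They are given by chi_k(m) = zeta_9^(k*m) for k = 0,...,8. Row orthogonality: sum_m chi_k(m) conj(chi_l(m)) = 9 * [k = l].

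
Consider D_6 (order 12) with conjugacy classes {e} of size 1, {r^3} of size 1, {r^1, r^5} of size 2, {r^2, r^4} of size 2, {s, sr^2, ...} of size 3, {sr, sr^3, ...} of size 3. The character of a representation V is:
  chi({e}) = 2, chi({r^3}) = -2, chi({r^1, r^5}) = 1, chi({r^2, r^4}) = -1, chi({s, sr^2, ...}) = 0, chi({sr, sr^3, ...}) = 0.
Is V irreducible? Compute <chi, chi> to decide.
Irreducible: <chi, chi> = 1.

Derivation: <chi, chi> = (1/|G|) sum_C |C| * |chi(C)|^2 = (1/12)[1*|2|^2 + 1*|-2|^2 + 2*|1|^2 + 2*|-1|^2 + 3*|0|^2 + 3*|0|^2]
  = (1/12)[(4) + (4) + (2) + (2) + (0) + (0)] = 12/12 = 1.
A character is irreducible iff <chi, chi> = 1, so this representation is irreducible.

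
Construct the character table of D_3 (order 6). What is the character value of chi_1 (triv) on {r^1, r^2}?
Conjugacy classes: {e} of size 1, {r^1, r^2} of size 2, {s, sr, ..., sr^2} of size 3.
Character table:
  irrep \ class              {e} (size 1)  {r^1, r^2} (size 2)  {s, sr, ..., sr^2} (size 3)
  chi_1 (triv)               1             1                    1                          
  chi_2 (sign: r->1, s->-1)  1             1                    -1                         
  chi_3 (2d, j=1)            2             -1                   0                          

Spot check: chi_1 (triv) on {r^1, r^2} = 1.

Derivation: D_3 has order 2*3 = 6 with 3 conjugacy classes, hence 3 irreducibles. Sum of squared dims 1 + 1 + 4 = 6 = |G|. Linear characters come from the abelianisation; the 2-dimensional irreps have character r^k -> 2*cos(2*pi*j*k/3), reflections -> 0.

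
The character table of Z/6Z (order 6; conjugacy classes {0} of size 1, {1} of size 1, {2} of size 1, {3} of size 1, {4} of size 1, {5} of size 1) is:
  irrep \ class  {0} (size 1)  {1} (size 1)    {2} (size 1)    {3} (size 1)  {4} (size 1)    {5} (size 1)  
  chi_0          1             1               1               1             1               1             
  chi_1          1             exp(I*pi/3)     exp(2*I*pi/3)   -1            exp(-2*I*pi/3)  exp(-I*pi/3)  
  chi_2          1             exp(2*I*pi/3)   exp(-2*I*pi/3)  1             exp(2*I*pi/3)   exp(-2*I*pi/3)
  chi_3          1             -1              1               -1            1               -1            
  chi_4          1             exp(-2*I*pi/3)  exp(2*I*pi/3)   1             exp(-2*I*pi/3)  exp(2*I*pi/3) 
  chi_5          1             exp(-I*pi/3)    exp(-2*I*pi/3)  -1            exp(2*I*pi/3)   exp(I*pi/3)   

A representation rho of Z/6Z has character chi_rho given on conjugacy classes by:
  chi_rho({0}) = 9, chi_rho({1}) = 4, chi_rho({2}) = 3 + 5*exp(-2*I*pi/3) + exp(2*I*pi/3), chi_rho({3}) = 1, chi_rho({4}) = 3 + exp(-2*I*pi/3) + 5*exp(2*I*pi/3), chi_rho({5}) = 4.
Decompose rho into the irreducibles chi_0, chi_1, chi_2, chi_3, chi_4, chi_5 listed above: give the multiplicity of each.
Multiplicities: chi_0: 3, chi_1: 1, chi_2: 2, chi_3: 0, chi_4: 0, chi_5: 3.

Use <chi_rho, chi> = (1/|G|) sum_C |C| * chi_rho(C) * conj(chi(C)) with |G| = 6 for each irreducible chi in the table:
  <chi_rho, chi_0> = (1/6)[1*(9)*conj(1) + 1*(4)*conj(1) + 1*(3 + 5*exp(-2*I*pi/3) + exp(2*I*pi/3))*conj(1) + 1*(1)*conj(1) + 1*(3 + exp(-2*I*pi/3) + 5*exp(2*I*pi/3))*conj(1) + 1*(4)*conj(1)]
      = (1/6)[(9) + (4) + (3 + 5*exp(-2*I*pi/3) + exp(2*I*pi/3)) + (1) + (3 + exp(-2*I*pi/3) + 5*exp(2*I*pi/3)) + (4)] = 18/6 = 3
  <chi_rho, chi_1> = (1/6)[1*(9)*conj(1) + 1*(4)*conj(exp(I*pi/3)) + 1*(3 + 5*exp(-2*I*pi/3) + exp(2*I*pi/3))*conj(exp(2*I*pi/3)) + 1*(1)*conj(-1) + 1*(3 + exp(-2*I*pi/3) + 5*exp(2*I*pi/3))*conj(exp(-2*I*pi/3)) + 1*(4)*conj(exp(-I*pi/3))]
      = (1/6)[(9) + (1 + 3*exp(-2*I*pi/3) + 3*exp(-I*pi/3) + 2*exp(I*pi/3)) + (1 + 3*exp(-2*I*pi/3) + 5*exp(2*I*pi/3)) + (-1) + (1 + 5*exp(-2*I*pi/3) + 3*exp(2*I*pi/3)) + (1 + 2*exp(-I*pi/3) + 3*exp(2*I*pi/3) + 3*exp(I*pi/3))] = 6/6 = 1
  <chi_rho, chi_2> = (1/6)[1*(9)*conj(1) + 1*(4)*conj(exp(2*I*pi/3)) + 1*(3 + 5*exp(-2*I*pi/3) + exp(2*I*pi/3))*conj(exp(-2*I*pi/3)) + 1*(1)*conj(1) + 1*(3 + exp(-2*I*pi/3) + 5*exp(2*I*pi/3))*conj(exp(2*I*pi/3)) + 1*(4)*conj(exp(-2*I*pi/3))]
      = (1/6)[(9) + (-1 + 3*exp(-2*I*pi/3) + exp(-I*pi/3)) + (5 + exp(-2*I*pi/3) + 3*exp(2*I*pi/3)) + (1) + (5 + 3*exp(-2*I*pi/3) + exp(2*I*pi/3)) + (-1 + exp(I*pi/3) + 3*exp(2*I*pi/3))] = 12/6 = 2
  <chi_rho, chi_3> = (1/6)[1*(9)*conj(1) + 1*(4)*conj(-1) + 1*(3 + 5*exp(-2*I*pi/3) + exp(2*I*pi/3))*conj(1) + 1*(1)*conj(-1) + 1*(3 + exp(-2*I*pi/3) + 5*exp(2*I*pi/3))*conj(1) + 1*(4)*conj(-1)]
      = (1/6)[(9) + (-4) + (3 + 5*exp(-2*I*pi/3) + exp(2*I*pi/3)) + (-1) + (3 + exp(-2*I*pi/3) + 5*exp(2*I*pi/3)) + (-4)] = 0/6 = 0
  <chi_rho, chi_4> = (1/6)[1*(9)*conj(1) + 1*(4)*conj(exp(-2*I*pi/3)) + 1*(3 + 5*exp(-2*I*pi/3) + exp(2*I*pi/3))*conj(exp(2*I*pi/3)) + 1*(1)*conj(1) + 1*(3 + exp(-2*I*pi/3) + 5*exp(2*I*pi/3))*conj(exp(-2*I*pi/3)) + 1*(4)*conj(exp(2*I*pi/3))]
      = (1/6)[(9) + (-1 + 2*exp(-2*I*pi/3) + 3*exp(2*I*pi/3) + 3*exp(I*pi/3)) + (1 + 3*exp(-2*I*pi/3) + 5*exp(2*I*pi/3)) + (1) + (1 + 5*exp(-2*I*pi/3) + 3*exp(2*I*pi/3)) + (-1 + 3*exp(-2*I*pi/3) + 3*exp(-I*pi/3) + 2*exp(2*I*pi/3))] = 0/6 = 0
  <chi_rho, chi_5> = (1/6)[1*(9)*conj(1) + 1*(4)*conj(exp(-I*pi/3)) + 1*(3 + 5*exp(-2*I*pi/3) + exp(2*I*pi/3))*conj(exp(-2*I*pi/3)) + 1*(1)*conj(-1) + 1*(3 + exp(-2*I*pi/3) + 5*exp(2*I*pi/3))*conj(exp(2*I*pi/3)) + 1*(4)*conj(exp(I*pi/3))]
      = (1/6)[(9) + (1 + exp(2*I*pi/3) + 3*exp(I*pi/3)) + (5 + exp(-2*I*pi/3) + 3*exp(2*I*pi/3)) + (-1) + (5 + 3*exp(-2*I*pi/3) + exp(2*I*pi/3)) + (1 + 3*exp(-I*pi/3) + exp(-2*I*pi/3))] = 18/6 = 3
(Exp terms are combined using exp(i*s)*conj(exp(i*t)) = exp(i*(s-t)), and sums of them are collapsed using the identity that for every m > 1 the m distinct m-th roots of unity sum to 0, e.g. 1 + exp(2*I*pi/3) + exp(-2*I*pi/3) = 0.)
Dimension check: dim(rho) = sum (mult * dim) = 3*1 + 1*1 + 2*1 + 0*1 + 0*1 + 3*1 = 9 = chi_rho(e) = 9.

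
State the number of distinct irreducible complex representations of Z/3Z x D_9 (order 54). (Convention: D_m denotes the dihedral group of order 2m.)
18

Reasoning: The number of irreducible complex representations of a finite group equals its number of conjugacy classes. For a direct product, #classes(G x H) = #classes(G) * #classes(H). Z/3Z has 3 classes (abelian), D_9 has 6 classes, so 3 * 6 = 18, so Z/3Z x D_9 (order 54) has exactly 18 irreducible complex representations.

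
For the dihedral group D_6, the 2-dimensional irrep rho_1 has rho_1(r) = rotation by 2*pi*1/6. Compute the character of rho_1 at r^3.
chi_{rho_1}(r^3) = 2*cos(2*pi*1*3/6) = -2

Proof sketch: rho_1(r^3) is rotation by angle 2*pi*1*3/6, whose trace is 2*cos(2*pi*1*3/6) = -2.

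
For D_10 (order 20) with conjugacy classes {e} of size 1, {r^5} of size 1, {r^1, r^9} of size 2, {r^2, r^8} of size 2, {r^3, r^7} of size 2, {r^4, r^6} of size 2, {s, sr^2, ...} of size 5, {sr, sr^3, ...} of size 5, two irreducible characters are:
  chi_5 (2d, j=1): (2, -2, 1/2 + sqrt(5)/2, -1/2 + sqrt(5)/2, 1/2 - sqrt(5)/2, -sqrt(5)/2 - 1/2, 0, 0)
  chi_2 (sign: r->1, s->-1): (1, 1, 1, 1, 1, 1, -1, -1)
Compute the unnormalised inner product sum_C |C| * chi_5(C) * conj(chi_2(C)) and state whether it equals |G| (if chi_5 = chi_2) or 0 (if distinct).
Sum = 0; so <chi_5, chi_2> = 0 (distinct irreducibles are orthogonal).

Explanation: Compute term by term over conjugacy classes (|C| * chi_5(C) * conj(chi_2(C))):
  1*(2)*conj(1) + 1*(-2)*conj(1) + 2*(1/2 + sqrt(5)/2)*conj(1) + 2*(-1/2 + sqrt(5)/2)*conj(1) + 2*(1/2 - sqrt(5)/2)*conj(1) + 2*(-sqrt(5)/2 - 1/2)*conj(1) + 5*(0)*conj(-1) + 5*(0)*conj(-1)
  = (2) + (-2) + (1 + sqrt(5)) + (-1 + sqrt(5)) + (1 - sqrt(5)) + (-sqrt(5) - 1) + (0) + (0)
  = 0.
Dividing by |G| = 20 gives 0/20 = 0, matching the row-orthogonality relation <chi_5, chi_2> = [chi_5 = chi_2].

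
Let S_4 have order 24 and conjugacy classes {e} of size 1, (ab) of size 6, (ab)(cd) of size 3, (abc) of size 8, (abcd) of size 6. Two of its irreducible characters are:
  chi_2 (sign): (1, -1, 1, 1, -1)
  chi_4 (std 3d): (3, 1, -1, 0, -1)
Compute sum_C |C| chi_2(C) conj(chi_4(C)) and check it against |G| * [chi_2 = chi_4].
Sum = 0; so <chi_2, chi_4> = 0 (distinct irreducibles are orthogonal).

Derivation: Compute term by term over conjugacy classes (|C| * chi_2(C) * conj(chi_4(C))):
  1*(1)*conj(3) + 6*(-1)*conj(1) + 3*(1)*conj(-1) + 8*(1)*conj(0) + 6*(-1)*conj(-1)
  = (3) + (-6) + (-3) + (0) + (6)
  = 0.
Dividing by |G| = 24 gives 0/24 = 0, matching the row-orthogonality relation <chi_2, chi_4> = [chi_2 = chi_4].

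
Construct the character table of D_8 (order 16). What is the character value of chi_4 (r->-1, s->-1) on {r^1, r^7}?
Conjugacy classes: {e} of size 1, {r^4} of size 1, {r^1, r^7} of size 2, {r^2, r^6} of size 2, {r^3, r^5} of size 2, {s, sr^2, ...} of size 4, {sr, sr^3, ...} of size 4.
Character table:
  irrep \ class              {e} (size 1)  {r^4} (size 1)  {r^1, r^7} (size 2)  {r^2, r^6} (size 2)  {r^3, r^5} (size 2)  {s, sr^2, ...} (size 4)  {sr, sr^3, ...} (size 4)
  chi_1 (triv)               1             1               1                    1                    1                    1                        1                       
  chi_2 (sign: r->1, s->-1)  1             1               1                    1                    1                    -1                       -1                      
  chi_3 (r->-1, s->1)        1             1               -1                   1                    -1                   1                        -1                      
  chi_4 (r->-1, s->-1)       1             1               -1                   1                    -1                   -1                       1                       
  chi_5 (2d, j=1)            2             -2              sqrt(2)              0                    -sqrt(2)             0                        0                       
  chi_6 (2d, j=2)            2             2               0                    -2                   0                    0                        0                       
  chi_7 (2d, j=3)            2             -2              -sqrt(2)             0                    sqrt(2)              0                        0                       

Spot check: chi_4 (r->-1, s->-1) on {r^1, r^7} = -1.

Argument: D_8 has order 2*8 = 16 with 7 conjugacy classes, hence 7 irreducibles. Sum of squared dims 1 + 1 + 1 + 1 + 4 + 4 + 4 = 16 = |G|. Linear characters come from the abelianisation; the 2-dimensional irreps have character r^k -> 2*cos(2*pi*j*k/8), reflections -> 0.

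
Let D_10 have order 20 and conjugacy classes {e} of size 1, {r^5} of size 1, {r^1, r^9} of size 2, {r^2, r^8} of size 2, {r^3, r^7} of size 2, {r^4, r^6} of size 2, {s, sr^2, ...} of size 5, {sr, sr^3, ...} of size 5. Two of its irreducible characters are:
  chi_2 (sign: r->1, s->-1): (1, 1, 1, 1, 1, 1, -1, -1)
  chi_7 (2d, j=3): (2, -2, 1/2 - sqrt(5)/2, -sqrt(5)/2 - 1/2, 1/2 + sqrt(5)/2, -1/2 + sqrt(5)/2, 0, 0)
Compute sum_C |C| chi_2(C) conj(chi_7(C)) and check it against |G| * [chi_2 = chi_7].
Sum = 0; so <chi_2, chi_7> = 0 (distinct irreducibles are orthogonal).

Details: Compute term by term over conjugacy classes (|C| * chi_2(C) * conj(chi_7(C))):
  1*(1)*conj(2) + 1*(1)*conj(-2) + 2*(1)*conj(1/2 - sqrt(5)/2) + 2*(1)*conj(-sqrt(5)/2 - 1/2) + 2*(1)*conj(1/2 + sqrt(5)/2) + 2*(1)*conj(-1/2 + sqrt(5)/2) + 5*(-1)*conj(0) + 5*(-1)*conj(0)
  = (2) + (-2) + (1 - sqrt(5)) + (-sqrt(5) - 1) + (1 + sqrt(5)) + (-1 + sqrt(5)) + (0) + (0)
  = 0.
Dividing by |G| = 20 gives 0/20 = 0, matching the row-orthogonality relation <chi_2, chi_7> = [chi_2 = chi_7].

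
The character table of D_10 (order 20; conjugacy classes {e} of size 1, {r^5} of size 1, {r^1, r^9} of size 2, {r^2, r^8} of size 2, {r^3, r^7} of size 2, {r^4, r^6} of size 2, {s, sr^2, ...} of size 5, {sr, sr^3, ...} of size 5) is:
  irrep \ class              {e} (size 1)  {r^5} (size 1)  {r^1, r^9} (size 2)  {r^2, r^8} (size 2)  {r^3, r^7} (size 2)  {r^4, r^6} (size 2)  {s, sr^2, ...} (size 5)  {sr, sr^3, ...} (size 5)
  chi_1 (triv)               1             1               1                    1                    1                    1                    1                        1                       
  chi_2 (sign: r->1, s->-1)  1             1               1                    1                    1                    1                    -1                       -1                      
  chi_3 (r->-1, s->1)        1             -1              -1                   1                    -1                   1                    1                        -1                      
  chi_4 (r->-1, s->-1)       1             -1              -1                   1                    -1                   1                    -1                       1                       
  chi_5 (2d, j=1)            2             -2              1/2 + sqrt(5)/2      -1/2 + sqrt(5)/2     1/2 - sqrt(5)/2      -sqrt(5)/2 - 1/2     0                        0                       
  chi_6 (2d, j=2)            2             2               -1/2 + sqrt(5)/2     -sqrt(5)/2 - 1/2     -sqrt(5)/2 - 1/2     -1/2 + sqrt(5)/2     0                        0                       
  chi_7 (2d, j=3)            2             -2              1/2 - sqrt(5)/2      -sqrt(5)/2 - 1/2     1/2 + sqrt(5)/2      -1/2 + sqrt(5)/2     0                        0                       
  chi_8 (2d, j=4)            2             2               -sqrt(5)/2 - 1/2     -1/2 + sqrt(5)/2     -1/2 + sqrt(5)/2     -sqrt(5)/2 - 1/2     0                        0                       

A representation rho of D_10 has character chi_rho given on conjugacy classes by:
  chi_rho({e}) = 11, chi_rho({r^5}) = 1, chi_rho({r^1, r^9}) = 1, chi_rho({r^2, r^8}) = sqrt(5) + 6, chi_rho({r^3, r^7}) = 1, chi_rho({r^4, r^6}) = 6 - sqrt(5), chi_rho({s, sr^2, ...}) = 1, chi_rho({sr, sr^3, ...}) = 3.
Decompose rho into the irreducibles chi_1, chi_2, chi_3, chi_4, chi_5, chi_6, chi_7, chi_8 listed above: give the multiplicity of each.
Multiplicities: chi_1: 3, chi_2: 1, chi_3: 1, chi_4: 2, chi_5: 1, chi_6: 0, chi_7: 0, chi_8: 1.

Argument: Use <chi_rho, chi> = (1/|G|) sum_C |C| * chi_rho(C) * conj(chi(C)) with |G| = 20 for each irreducible chi in the table:
  <chi_rho, chi_1> = (1/20)[1*(11)*conj(1) + 1*(1)*conj(1) + 2*(1)*conj(1) + 2*(sqrt(5) + 6)*conj(1) + 2*(1)*conj(1) + 2*(6 - sqrt(5))*conj(1) + 5*(1)*conj(1) + 5*(3)*conj(1)]
      = (1/20)[(11) + (1) + (2) + (2*sqrt(5) + 12) + (2) + (12 - 2*sqrt(5)) + (5) + (15)] = 60/20 = 3
  <chi_rho, chi_2> = (1/20)[1*(11)*conj(1) + 1*(1)*conj(1) + 2*(1)*conj(1) + 2*(sqrt(5) + 6)*conj(1) + 2*(1)*conj(1) + 2*(6 - sqrt(5))*conj(1) + 5*(1)*conj(-1) + 5*(3)*conj(-1)]
      = (1/20)[(11) + (1) + (2) + (2*sqrt(5) + 12) + (2) + (12 - 2*sqrt(5)) + (-5) + (-15)] = 20/20 = 1
  <chi_rho, chi_3> = (1/20)[1*(11)*conj(1) + 1*(1)*conj(-1) + 2*(1)*conj(-1) + 2*(sqrt(5) + 6)*conj(1) + 2*(1)*conj(-1) + 2*(6 - sqrt(5))*conj(1) + 5*(1)*conj(1) + 5*(3)*conj(-1)]
      = (1/20)[(11) + (-1) + (-2) + (2*sqrt(5) + 12) + (-2) + (12 - 2*sqrt(5)) + (5) + (-15)] = 20/20 = 1
  <chi_rho, chi_4> = (1/20)[1*(11)*conj(1) + 1*(1)*conj(-1) + 2*(1)*conj(-1) + 2*(sqrt(5) + 6)*conj(1) + 2*(1)*conj(-1) + 2*(6 - sqrt(5))*conj(1) + 5*(1)*conj(-1) + 5*(3)*conj(1)]
      = (1/20)[(11) + (-1) + (-2) + (2*sqrt(5) + 12) + (-2) + (12 - 2*sqrt(5)) + (-5) + (15)] = 40/20 = 2
  <chi_rho, chi_5> = (1/20)[1*(11)*conj(2) + 1*(1)*conj(-2) + 2*(1)*conj(1/2 + sqrt(5)/2) + 2*(sqrt(5) + 6)*conj(-1/2 + sqrt(5)/2) + 2*(1)*conj(1/2 - sqrt(5)/2) + 2*(6 - sqrt(5))*conj(-sqrt(5)/2 - 1/2) + 5*(1)*conj(0) + 5*(3)*conj(0)]
      = (1/20)[(22) + (-2) + (1 + sqrt(5)) + (-1 + 5*sqrt(5)) + (1 - sqrt(5)) + (-5*sqrt(5) - 1) + (0) + (0)] = 20/20 = 1
  <chi_rho, chi_6> = (1/20)[1*(11)*conj(2) + 1*(1)*conj(2) + 2*(1)*conj(-1/2 + sqrt(5)/2) + 2*(sqrt(5) + 6)*conj(-sqrt(5)/2 - 1/2) + 2*(1)*conj(-sqrt(5)/2 - 1/2) + 2*(6 - sqrt(5))*conj(-1/2 + sqrt(5)/2) + 5*(1)*conj(0) + 5*(3)*conj(0)]
      = (1/20)[(22) + (2) + (-1 + sqrt(5)) + (-7*sqrt(5) - 11) + (-sqrt(5) - 1) + (-11 + 7*sqrt(5)) + (0) + (0)] = 0/20 = 0
  <chi_rho, chi_7> = (1/20)[1*(11)*conj(2) + 1*(1)*conj(-2) + 2*(1)*conj(1/2 - sqrt(5)/2) + 2*(sqrt(5) + 6)*conj(-sqrt(5)/2 - 1/2) + 2*(1)*conj(1/2 + sqrt(5)/2) + 2*(6 - sqrt(5))*conj(-1/2 + sqrt(5)/2) + 5*(1)*conj(0) + 5*(3)*conj(0)]
      = (1/20)[(22) + (-2) + (1 - sqrt(5)) + (-7*sqrt(5) - 11) + (1 + sqrt(5)) + (-11 + 7*sqrt(5)) + (0) + (0)] = 0/20 = 0
  <chi_rho, chi_8> = (1/20)[1*(11)*conj(2) + 1*(1)*conj(2) + 2*(1)*conj(-sqrt(5)/2 - 1/2) + 2*(sqrt(5) + 6)*conj(-1/2 + sqrt(5)/2) + 2*(1)*conj(-1/2 + sqrt(5)/2) + 2*(6 - sqrt(5))*conj(-sqrt(5)/2 - 1/2) + 5*(1)*conj(0) + 5*(3)*conj(0)]
      = (1/20)[(22) + (2) + (-sqrt(5) - 1) + (-1 + 5*sqrt(5)) + (-1 + sqrt(5)) + (-5*sqrt(5) - 1) + (0) + (0)] = 20/20 = 1
Dimension check: dim(rho) = sum (mult * dim) = 3*1 + 1*1 + 1*1 + 2*1 + 1*2 + 0*2 + 0*2 + 1*2 = 11 = chi_rho(e) = 11.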